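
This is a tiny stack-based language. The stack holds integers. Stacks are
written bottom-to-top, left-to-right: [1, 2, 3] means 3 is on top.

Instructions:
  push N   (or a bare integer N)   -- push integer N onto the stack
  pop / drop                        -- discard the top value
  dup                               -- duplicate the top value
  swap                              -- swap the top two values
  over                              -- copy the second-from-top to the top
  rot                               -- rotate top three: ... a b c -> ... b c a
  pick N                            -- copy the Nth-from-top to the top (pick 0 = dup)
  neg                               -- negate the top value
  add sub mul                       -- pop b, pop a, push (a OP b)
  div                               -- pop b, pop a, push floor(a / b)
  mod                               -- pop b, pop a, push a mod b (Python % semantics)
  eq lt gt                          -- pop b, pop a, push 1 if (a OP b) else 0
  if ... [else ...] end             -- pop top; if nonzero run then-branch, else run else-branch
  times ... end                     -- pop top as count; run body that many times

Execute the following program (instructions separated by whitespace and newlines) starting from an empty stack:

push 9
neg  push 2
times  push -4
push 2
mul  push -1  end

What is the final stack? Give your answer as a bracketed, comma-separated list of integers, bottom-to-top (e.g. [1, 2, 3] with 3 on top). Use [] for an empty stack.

Answer: [-9, -8, -1, -8, -1]

Derivation:
After 'push 9': [9]
After 'neg': [-9]
After 'push 2': [-9, 2]
After 'times': [-9]
After 'push -4': [-9, -4]
After 'push 2': [-9, -4, 2]
After 'mul': [-9, -8]
After 'push -1': [-9, -8, -1]
After 'push -4': [-9, -8, -1, -4]
After 'push 2': [-9, -8, -1, -4, 2]
After 'mul': [-9, -8, -1, -8]
After 'push -1': [-9, -8, -1, -8, -1]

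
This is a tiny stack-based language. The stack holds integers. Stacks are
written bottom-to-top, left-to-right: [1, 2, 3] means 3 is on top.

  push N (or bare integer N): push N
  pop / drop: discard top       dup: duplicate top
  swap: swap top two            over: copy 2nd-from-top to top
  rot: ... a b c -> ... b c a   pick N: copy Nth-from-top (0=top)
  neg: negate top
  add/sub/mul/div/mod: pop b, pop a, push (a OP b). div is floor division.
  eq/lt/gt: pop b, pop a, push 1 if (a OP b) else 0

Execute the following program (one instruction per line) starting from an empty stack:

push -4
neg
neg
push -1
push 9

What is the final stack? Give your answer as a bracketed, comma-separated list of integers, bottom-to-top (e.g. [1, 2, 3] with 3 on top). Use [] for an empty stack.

After 'push -4': [-4]
After 'neg': [4]
After 'neg': [-4]
After 'push -1': [-4, -1]
After 'push 9': [-4, -1, 9]

Answer: [-4, -1, 9]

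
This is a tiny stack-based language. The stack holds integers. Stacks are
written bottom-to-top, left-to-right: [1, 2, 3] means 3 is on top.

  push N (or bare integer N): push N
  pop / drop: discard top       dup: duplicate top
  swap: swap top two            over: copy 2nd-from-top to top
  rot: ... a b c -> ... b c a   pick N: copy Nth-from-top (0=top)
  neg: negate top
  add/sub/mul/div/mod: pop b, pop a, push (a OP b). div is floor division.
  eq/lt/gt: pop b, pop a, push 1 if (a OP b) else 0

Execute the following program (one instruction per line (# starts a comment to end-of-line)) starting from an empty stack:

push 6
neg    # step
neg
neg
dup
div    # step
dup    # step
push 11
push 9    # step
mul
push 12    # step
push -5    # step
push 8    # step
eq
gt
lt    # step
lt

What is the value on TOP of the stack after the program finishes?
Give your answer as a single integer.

Answer: 0

Derivation:
After 'push 6': [6]
After 'neg': [-6]
After 'neg': [6]
After 'neg': [-6]
After 'dup': [-6, -6]
After 'div': [1]
After 'dup': [1, 1]
After 'push 11': [1, 1, 11]
After 'push 9': [1, 1, 11, 9]
After 'mul': [1, 1, 99]
After 'push 12': [1, 1, 99, 12]
After 'push -5': [1, 1, 99, 12, -5]
After 'push 8': [1, 1, 99, 12, -5, 8]
After 'eq': [1, 1, 99, 12, 0]
After 'gt': [1, 1, 99, 1]
After 'lt': [1, 1, 0]
After 'lt': [1, 0]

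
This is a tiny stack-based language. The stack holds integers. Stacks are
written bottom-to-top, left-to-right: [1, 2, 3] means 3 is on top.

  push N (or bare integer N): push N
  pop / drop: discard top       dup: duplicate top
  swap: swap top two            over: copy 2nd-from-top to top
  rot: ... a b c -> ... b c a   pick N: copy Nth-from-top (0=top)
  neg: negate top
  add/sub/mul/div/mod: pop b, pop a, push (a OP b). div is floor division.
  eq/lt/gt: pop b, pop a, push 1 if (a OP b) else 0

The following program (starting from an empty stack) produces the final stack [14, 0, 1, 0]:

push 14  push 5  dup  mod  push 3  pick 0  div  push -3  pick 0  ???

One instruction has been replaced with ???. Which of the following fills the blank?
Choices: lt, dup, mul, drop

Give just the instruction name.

Stack before ???: [14, 0, 1, -3, -3]
Stack after ???:  [14, 0, 1, 0]
Checking each choice:
  lt: MATCH
  dup: produces [14, 0, 1, -3, -3, -3]
  mul: produces [14, 0, 1, 9]
  drop: produces [14, 0, 1, -3]


Answer: lt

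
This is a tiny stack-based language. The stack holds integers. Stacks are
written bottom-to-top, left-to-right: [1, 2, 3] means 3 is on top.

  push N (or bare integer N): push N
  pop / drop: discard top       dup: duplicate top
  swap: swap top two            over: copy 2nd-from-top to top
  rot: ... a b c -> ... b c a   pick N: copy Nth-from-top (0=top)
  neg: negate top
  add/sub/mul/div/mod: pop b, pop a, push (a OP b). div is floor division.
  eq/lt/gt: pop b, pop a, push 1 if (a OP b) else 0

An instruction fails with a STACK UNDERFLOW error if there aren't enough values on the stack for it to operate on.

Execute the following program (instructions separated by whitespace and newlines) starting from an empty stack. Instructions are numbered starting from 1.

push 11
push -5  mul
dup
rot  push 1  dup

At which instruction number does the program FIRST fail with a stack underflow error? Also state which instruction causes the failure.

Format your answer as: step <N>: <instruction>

Answer: step 5: rot

Derivation:
Step 1 ('push 11'): stack = [11], depth = 1
Step 2 ('push -5'): stack = [11, -5], depth = 2
Step 3 ('mul'): stack = [-55], depth = 1
Step 4 ('dup'): stack = [-55, -55], depth = 2
Step 5 ('rot'): needs 3 value(s) but depth is 2 — STACK UNDERFLOW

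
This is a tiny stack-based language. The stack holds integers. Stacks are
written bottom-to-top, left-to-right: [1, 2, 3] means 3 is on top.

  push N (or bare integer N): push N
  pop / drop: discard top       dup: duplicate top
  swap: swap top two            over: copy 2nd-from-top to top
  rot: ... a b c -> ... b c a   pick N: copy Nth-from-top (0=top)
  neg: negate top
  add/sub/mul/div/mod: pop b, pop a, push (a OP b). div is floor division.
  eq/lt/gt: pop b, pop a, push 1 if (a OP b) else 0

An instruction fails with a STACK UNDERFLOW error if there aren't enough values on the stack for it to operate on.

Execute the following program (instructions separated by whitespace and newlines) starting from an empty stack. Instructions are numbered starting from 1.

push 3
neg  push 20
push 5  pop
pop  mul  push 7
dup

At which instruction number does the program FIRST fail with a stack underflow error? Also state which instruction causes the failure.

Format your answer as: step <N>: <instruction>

Step 1 ('push 3'): stack = [3], depth = 1
Step 2 ('neg'): stack = [-3], depth = 1
Step 3 ('push 20'): stack = [-3, 20], depth = 2
Step 4 ('push 5'): stack = [-3, 20, 5], depth = 3
Step 5 ('pop'): stack = [-3, 20], depth = 2
Step 6 ('pop'): stack = [-3], depth = 1
Step 7 ('mul'): needs 2 value(s) but depth is 1 — STACK UNDERFLOW

Answer: step 7: mul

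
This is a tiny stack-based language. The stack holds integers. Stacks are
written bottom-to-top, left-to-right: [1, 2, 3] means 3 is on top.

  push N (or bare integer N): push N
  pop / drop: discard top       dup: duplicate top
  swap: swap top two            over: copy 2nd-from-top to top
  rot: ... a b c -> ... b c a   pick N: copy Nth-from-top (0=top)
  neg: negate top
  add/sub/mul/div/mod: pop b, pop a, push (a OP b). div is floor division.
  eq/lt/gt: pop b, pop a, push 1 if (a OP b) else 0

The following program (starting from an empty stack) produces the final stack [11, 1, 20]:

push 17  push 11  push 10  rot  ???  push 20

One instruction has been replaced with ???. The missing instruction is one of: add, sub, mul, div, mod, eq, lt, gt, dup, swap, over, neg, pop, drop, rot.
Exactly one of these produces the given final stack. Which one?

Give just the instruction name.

Answer: lt

Derivation:
Stack before ???: [11, 10, 17]
Stack after ???:  [11, 1]
The instruction that transforms [11, 10, 17] -> [11, 1] is: lt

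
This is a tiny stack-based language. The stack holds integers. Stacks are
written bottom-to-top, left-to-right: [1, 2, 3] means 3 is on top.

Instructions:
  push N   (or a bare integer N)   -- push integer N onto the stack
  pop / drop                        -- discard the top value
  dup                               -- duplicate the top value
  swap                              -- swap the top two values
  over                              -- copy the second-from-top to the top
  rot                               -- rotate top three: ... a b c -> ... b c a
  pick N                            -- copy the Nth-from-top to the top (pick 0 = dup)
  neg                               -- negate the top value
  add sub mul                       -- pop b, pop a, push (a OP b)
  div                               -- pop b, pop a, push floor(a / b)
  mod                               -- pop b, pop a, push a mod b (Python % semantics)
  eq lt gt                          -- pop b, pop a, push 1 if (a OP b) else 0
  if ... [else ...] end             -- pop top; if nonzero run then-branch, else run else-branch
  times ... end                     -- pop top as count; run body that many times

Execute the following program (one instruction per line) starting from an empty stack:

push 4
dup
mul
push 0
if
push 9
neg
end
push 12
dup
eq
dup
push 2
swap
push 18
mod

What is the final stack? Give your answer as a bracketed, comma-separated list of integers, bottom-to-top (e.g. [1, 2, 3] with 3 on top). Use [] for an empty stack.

Answer: [16, 1, 2, 1]

Derivation:
After 'push 4': [4]
After 'dup': [4, 4]
After 'mul': [16]
After 'push 0': [16, 0]
After 'if': [16]
After 'push 12': [16, 12]
After 'dup': [16, 12, 12]
After 'eq': [16, 1]
After 'dup': [16, 1, 1]
After 'push 2': [16, 1, 1, 2]
After 'swap': [16, 1, 2, 1]
After 'push 18': [16, 1, 2, 1, 18]
After 'mod': [16, 1, 2, 1]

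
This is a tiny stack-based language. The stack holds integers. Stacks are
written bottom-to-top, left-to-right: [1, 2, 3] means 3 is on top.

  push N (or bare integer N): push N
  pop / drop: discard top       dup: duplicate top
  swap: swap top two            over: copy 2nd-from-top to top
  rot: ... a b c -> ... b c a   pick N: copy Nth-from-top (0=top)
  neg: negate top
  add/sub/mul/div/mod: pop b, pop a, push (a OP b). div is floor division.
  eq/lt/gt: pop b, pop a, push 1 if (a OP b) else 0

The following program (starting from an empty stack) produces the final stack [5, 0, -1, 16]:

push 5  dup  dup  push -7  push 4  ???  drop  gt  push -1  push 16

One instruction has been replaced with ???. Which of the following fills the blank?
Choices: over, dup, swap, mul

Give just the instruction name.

Answer: mul

Derivation:
Stack before ???: [5, 5, 5, -7, 4]
Stack after ???:  [5, 5, 5, -28]
Checking each choice:
  over: produces [5, 5, 5, 0, -1, 16]
  dup: produces [5, 5, 5, 0, -1, 16]
  swap: produces [5, 5, 1, -1, 16]
  mul: MATCH


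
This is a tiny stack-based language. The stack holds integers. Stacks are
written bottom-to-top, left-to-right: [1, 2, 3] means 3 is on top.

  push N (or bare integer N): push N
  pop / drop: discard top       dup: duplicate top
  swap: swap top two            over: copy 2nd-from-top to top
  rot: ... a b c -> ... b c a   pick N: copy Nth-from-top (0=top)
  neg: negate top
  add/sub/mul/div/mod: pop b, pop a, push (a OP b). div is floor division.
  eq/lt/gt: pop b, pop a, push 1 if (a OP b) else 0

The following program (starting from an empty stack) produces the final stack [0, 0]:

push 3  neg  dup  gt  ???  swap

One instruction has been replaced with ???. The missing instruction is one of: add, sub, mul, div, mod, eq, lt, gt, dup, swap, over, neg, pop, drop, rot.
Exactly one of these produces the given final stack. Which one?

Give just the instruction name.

Answer: dup

Derivation:
Stack before ???: [0]
Stack after ???:  [0, 0]
The instruction that transforms [0] -> [0, 0] is: dup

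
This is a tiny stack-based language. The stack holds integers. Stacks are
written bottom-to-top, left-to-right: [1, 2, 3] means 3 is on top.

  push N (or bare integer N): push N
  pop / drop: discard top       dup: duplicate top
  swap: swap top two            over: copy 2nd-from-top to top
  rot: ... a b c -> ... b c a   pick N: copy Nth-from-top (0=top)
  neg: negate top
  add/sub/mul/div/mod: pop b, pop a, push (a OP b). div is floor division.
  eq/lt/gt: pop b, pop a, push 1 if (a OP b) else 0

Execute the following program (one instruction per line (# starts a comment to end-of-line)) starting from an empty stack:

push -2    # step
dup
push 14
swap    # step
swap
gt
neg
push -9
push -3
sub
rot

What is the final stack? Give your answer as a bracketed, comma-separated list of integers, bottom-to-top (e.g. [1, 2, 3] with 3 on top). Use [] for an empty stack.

Answer: [0, -6, -2]

Derivation:
After 'push -2': [-2]
After 'dup': [-2, -2]
After 'push 14': [-2, -2, 14]
After 'swap': [-2, 14, -2]
After 'swap': [-2, -2, 14]
After 'gt': [-2, 0]
After 'neg': [-2, 0]
After 'push -9': [-2, 0, -9]
After 'push -3': [-2, 0, -9, -3]
After 'sub': [-2, 0, -6]
After 'rot': [0, -6, -2]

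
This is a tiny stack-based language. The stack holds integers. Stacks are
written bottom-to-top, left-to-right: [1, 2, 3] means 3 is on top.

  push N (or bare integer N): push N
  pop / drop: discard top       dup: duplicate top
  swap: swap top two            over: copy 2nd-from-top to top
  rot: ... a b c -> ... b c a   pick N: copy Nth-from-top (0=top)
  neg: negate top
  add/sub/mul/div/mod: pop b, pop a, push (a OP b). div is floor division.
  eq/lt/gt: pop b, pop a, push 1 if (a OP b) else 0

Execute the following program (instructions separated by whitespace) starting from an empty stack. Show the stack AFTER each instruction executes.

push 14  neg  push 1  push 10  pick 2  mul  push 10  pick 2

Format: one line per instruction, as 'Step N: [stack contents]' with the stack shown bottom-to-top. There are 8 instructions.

Step 1: [14]
Step 2: [-14]
Step 3: [-14, 1]
Step 4: [-14, 1, 10]
Step 5: [-14, 1, 10, -14]
Step 6: [-14, 1, -140]
Step 7: [-14, 1, -140, 10]
Step 8: [-14, 1, -140, 10, 1]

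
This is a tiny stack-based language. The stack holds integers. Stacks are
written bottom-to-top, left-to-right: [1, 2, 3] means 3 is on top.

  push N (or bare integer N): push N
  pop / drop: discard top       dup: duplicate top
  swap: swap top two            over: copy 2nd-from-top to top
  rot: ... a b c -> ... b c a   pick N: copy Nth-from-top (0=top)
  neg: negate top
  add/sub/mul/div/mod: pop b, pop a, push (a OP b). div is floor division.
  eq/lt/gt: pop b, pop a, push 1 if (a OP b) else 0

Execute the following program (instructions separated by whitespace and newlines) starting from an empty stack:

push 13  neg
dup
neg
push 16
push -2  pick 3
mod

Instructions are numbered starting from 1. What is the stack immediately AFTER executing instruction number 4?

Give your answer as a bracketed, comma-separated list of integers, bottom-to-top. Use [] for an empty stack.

Answer: [-13, 13]

Derivation:
Step 1 ('push 13'): [13]
Step 2 ('neg'): [-13]
Step 3 ('dup'): [-13, -13]
Step 4 ('neg'): [-13, 13]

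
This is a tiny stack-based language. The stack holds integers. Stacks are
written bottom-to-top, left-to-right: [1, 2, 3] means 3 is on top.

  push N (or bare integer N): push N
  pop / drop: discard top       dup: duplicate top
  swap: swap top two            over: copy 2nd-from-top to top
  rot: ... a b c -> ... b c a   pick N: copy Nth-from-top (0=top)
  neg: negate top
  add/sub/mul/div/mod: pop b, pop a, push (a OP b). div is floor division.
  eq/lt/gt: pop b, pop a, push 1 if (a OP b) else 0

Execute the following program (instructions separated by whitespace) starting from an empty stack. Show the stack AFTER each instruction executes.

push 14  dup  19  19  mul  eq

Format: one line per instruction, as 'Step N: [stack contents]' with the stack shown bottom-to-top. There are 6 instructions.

Step 1: [14]
Step 2: [14, 14]
Step 3: [14, 14, 19]
Step 4: [14, 14, 19, 19]
Step 5: [14, 14, 361]
Step 6: [14, 0]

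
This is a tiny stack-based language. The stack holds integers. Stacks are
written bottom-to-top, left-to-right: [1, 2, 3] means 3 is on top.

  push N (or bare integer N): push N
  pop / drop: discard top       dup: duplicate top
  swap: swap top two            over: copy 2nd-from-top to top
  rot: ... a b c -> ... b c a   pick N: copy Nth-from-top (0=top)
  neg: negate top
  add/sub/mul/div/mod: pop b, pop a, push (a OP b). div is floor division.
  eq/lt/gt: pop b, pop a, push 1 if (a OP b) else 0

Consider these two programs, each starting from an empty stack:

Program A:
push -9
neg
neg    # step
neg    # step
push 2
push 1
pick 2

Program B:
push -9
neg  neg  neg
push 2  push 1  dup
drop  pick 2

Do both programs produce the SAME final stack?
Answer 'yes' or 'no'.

Program A trace:
  After 'push -9': [-9]
  After 'neg': [9]
  After 'neg': [-9]
  After 'neg': [9]
  After 'push 2': [9, 2]
  After 'push 1': [9, 2, 1]
  After 'pick 2': [9, 2, 1, 9]
Program A final stack: [9, 2, 1, 9]

Program B trace:
  After 'push -9': [-9]
  After 'neg': [9]
  After 'neg': [-9]
  After 'neg': [9]
  After 'push 2': [9, 2]
  After 'push 1': [9, 2, 1]
  After 'dup': [9, 2, 1, 1]
  After 'drop': [9, 2, 1]
  After 'pick 2': [9, 2, 1, 9]
Program B final stack: [9, 2, 1, 9]
Same: yes

Answer: yes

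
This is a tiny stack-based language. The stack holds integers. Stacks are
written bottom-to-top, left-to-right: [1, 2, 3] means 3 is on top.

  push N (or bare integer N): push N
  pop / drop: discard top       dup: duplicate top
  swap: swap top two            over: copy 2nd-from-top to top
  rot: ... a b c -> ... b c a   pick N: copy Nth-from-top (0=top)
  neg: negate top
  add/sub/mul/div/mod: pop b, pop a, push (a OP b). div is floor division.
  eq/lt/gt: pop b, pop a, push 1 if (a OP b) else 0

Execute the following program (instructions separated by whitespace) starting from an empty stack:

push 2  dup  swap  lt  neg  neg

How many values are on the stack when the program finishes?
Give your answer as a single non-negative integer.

After 'push 2': stack = [2] (depth 1)
After 'dup': stack = [2, 2] (depth 2)
After 'swap': stack = [2, 2] (depth 2)
After 'lt': stack = [0] (depth 1)
After 'neg': stack = [0] (depth 1)
After 'neg': stack = [0] (depth 1)

Answer: 1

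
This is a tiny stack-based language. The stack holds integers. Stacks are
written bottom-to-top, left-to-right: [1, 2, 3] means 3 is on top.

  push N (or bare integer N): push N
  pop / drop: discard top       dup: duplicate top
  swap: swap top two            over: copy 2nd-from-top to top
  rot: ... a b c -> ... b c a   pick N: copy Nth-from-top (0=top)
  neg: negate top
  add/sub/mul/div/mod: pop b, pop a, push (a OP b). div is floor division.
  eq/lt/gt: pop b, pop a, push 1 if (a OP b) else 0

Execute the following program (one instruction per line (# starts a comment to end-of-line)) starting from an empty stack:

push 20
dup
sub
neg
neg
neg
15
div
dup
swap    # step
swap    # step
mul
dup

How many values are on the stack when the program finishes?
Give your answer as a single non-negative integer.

After 'push 20': stack = [20] (depth 1)
After 'dup': stack = [20, 20] (depth 2)
After 'sub': stack = [0] (depth 1)
After 'neg': stack = [0] (depth 1)
After 'neg': stack = [0] (depth 1)
After 'neg': stack = [0] (depth 1)
After 'push 15': stack = [0, 15] (depth 2)
After 'div': stack = [0] (depth 1)
After 'dup': stack = [0, 0] (depth 2)
After 'swap': stack = [0, 0] (depth 2)
After 'swap': stack = [0, 0] (depth 2)
After 'mul': stack = [0] (depth 1)
After 'dup': stack = [0, 0] (depth 2)

Answer: 2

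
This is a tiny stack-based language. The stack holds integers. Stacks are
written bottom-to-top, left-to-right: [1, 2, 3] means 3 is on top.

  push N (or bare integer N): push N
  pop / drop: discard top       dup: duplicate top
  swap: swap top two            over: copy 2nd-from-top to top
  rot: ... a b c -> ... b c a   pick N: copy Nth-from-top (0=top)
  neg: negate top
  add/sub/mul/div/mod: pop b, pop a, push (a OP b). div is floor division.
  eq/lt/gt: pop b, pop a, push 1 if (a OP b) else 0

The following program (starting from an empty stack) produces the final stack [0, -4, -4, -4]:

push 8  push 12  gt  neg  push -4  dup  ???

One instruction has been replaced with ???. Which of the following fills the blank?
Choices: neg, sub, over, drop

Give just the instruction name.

Stack before ???: [0, -4, -4]
Stack after ???:  [0, -4, -4, -4]
Checking each choice:
  neg: produces [0, -4, 4]
  sub: produces [0, 0]
  over: MATCH
  drop: produces [0, -4]


Answer: over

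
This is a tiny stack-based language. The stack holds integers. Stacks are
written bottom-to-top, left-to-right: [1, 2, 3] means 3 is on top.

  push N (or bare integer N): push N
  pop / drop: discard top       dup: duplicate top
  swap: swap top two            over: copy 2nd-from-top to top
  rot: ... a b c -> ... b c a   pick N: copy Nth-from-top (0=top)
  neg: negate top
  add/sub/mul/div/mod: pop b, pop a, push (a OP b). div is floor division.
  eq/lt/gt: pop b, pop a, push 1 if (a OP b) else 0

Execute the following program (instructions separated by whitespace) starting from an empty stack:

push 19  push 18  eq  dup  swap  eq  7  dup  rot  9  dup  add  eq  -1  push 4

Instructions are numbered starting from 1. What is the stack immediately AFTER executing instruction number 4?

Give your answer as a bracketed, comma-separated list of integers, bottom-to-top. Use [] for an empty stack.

Step 1 ('push 19'): [19]
Step 2 ('push 18'): [19, 18]
Step 3 ('eq'): [0]
Step 4 ('dup'): [0, 0]

Answer: [0, 0]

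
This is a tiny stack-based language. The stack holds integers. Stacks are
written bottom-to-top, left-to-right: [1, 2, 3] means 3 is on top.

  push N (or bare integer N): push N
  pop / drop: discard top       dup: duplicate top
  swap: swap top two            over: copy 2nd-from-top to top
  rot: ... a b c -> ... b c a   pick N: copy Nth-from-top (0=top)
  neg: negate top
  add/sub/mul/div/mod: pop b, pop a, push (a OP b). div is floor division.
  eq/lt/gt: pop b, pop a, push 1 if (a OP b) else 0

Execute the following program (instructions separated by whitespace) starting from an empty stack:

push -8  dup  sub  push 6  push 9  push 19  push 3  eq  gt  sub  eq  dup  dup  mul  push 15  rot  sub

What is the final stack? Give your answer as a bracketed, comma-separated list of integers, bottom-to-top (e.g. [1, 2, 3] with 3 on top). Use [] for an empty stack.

After 'push -8': [-8]
After 'dup': [-8, -8]
After 'sub': [0]
After 'push 6': [0, 6]
After 'push 9': [0, 6, 9]
After 'push 19': [0, 6, 9, 19]
After 'push 3': [0, 6, 9, 19, 3]
After 'eq': [0, 6, 9, 0]
After 'gt': [0, 6, 1]
After 'sub': [0, 5]
After 'eq': [0]
After 'dup': [0, 0]
After 'dup': [0, 0, 0]
After 'mul': [0, 0]
After 'push 15': [0, 0, 15]
After 'rot': [0, 15, 0]
After 'sub': [0, 15]

Answer: [0, 15]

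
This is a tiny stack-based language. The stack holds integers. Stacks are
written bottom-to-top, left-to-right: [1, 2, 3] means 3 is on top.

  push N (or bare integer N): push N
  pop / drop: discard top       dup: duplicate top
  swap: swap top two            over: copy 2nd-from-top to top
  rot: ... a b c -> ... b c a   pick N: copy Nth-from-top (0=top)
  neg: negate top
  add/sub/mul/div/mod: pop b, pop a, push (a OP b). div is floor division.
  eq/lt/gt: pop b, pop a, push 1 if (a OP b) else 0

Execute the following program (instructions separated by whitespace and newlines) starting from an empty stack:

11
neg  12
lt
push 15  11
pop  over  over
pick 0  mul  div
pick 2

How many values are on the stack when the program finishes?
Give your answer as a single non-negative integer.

After 'push 11': stack = [11] (depth 1)
After 'neg': stack = [-11] (depth 1)
After 'push 12': stack = [-11, 12] (depth 2)
After 'lt': stack = [1] (depth 1)
After 'push 15': stack = [1, 15] (depth 2)
After 'push 11': stack = [1, 15, 11] (depth 3)
After 'pop': stack = [1, 15] (depth 2)
After 'over': stack = [1, 15, 1] (depth 3)
After 'over': stack = [1, 15, 1, 15] (depth 4)
After 'pick 0': stack = [1, 15, 1, 15, 15] (depth 5)
After 'mul': stack = [1, 15, 1, 225] (depth 4)
After 'div': stack = [1, 15, 0] (depth 3)
After 'pick 2': stack = [1, 15, 0, 1] (depth 4)

Answer: 4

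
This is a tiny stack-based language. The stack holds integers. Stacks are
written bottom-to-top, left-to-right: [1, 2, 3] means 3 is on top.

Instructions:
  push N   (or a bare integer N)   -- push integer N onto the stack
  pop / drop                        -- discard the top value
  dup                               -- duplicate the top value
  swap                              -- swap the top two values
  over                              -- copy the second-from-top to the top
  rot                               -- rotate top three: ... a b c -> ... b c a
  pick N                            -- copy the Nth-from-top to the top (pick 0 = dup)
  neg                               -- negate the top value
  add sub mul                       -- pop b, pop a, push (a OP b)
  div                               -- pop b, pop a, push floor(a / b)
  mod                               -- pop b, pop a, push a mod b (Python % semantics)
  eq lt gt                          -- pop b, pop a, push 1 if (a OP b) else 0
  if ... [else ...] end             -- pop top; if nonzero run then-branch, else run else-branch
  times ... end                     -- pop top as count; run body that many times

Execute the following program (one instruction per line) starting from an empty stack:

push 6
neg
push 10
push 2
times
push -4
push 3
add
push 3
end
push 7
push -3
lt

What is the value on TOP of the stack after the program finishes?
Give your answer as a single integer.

After 'push 6': [6]
After 'neg': [-6]
After 'push 10': [-6, 10]
After 'push 2': [-6, 10, 2]
After 'times': [-6, 10]
After 'push -4': [-6, 10, -4]
After 'push 3': [-6, 10, -4, 3]
After 'add': [-6, 10, -1]
After 'push 3': [-6, 10, -1, 3]
After 'push -4': [-6, 10, -1, 3, -4]
After 'push 3': [-6, 10, -1, 3, -4, 3]
After 'add': [-6, 10, -1, 3, -1]
After 'push 3': [-6, 10, -1, 3, -1, 3]
After 'push 7': [-6, 10, -1, 3, -1, 3, 7]
After 'push -3': [-6, 10, -1, 3, -1, 3, 7, -3]
After 'lt': [-6, 10, -1, 3, -1, 3, 0]

Answer: 0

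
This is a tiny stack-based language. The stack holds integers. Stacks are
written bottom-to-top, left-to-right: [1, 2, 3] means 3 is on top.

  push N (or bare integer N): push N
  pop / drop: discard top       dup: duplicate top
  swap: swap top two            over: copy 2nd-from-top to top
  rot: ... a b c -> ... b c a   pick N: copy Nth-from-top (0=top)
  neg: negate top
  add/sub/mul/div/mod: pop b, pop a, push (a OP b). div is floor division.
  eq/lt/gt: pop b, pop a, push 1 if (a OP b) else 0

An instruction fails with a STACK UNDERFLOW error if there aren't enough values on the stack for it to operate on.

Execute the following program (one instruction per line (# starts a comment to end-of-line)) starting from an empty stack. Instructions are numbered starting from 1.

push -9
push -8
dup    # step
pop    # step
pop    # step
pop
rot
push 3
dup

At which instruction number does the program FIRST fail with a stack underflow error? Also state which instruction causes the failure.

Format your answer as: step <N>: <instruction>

Answer: step 7: rot

Derivation:
Step 1 ('push -9'): stack = [-9], depth = 1
Step 2 ('push -8'): stack = [-9, -8], depth = 2
Step 3 ('dup'): stack = [-9, -8, -8], depth = 3
Step 4 ('pop'): stack = [-9, -8], depth = 2
Step 5 ('pop'): stack = [-9], depth = 1
Step 6 ('pop'): stack = [], depth = 0
Step 7 ('rot'): needs 3 value(s) but depth is 0 — STACK UNDERFLOW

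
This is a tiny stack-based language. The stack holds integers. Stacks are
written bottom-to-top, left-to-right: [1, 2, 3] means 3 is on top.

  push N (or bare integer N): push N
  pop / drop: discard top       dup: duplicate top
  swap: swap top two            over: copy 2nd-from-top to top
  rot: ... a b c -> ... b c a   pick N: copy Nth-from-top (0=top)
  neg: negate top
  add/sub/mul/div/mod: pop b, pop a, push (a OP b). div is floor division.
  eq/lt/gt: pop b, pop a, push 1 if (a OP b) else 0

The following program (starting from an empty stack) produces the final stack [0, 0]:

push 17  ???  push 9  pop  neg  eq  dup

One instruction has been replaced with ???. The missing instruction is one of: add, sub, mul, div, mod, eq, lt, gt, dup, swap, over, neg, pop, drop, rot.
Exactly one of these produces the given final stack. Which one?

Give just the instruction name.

Answer: dup

Derivation:
Stack before ???: [17]
Stack after ???:  [17, 17]
The instruction that transforms [17] -> [17, 17] is: dup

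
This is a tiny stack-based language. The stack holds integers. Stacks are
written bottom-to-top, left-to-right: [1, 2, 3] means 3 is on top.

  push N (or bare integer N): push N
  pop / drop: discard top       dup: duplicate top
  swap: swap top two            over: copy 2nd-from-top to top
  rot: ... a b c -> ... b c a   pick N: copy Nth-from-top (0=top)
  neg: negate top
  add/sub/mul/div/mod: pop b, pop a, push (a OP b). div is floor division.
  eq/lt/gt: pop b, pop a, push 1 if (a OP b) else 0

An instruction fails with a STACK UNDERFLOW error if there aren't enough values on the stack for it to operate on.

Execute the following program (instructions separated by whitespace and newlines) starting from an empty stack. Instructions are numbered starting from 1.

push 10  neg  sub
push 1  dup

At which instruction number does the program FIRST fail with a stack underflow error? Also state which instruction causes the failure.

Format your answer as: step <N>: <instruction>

Step 1 ('push 10'): stack = [10], depth = 1
Step 2 ('neg'): stack = [-10], depth = 1
Step 3 ('sub'): needs 2 value(s) but depth is 1 — STACK UNDERFLOW

Answer: step 3: sub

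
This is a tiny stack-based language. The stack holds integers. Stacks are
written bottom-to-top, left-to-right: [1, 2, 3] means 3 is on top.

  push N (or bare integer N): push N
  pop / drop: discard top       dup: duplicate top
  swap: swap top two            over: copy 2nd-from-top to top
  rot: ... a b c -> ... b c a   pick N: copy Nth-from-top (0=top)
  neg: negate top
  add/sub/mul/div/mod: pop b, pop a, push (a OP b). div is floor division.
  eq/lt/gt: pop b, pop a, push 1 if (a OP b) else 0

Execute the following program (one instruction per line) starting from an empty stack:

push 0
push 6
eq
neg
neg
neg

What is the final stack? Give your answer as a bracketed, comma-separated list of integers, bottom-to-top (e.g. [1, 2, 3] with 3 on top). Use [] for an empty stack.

After 'push 0': [0]
After 'push 6': [0, 6]
After 'eq': [0]
After 'neg': [0]
After 'neg': [0]
After 'neg': [0]

Answer: [0]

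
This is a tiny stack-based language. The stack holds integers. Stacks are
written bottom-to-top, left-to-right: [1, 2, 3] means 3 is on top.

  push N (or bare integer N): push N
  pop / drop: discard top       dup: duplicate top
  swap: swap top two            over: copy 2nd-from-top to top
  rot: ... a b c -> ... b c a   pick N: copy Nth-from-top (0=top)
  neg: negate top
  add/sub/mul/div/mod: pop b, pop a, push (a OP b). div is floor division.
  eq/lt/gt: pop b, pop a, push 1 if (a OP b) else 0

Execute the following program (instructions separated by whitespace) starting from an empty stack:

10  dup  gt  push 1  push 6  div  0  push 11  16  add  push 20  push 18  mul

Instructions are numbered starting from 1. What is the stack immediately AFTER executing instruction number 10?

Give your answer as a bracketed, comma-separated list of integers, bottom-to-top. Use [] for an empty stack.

Answer: [0, 0, 0, 27]

Derivation:
Step 1 ('10'): [10]
Step 2 ('dup'): [10, 10]
Step 3 ('gt'): [0]
Step 4 ('push 1'): [0, 1]
Step 5 ('push 6'): [0, 1, 6]
Step 6 ('div'): [0, 0]
Step 7 ('0'): [0, 0, 0]
Step 8 ('push 11'): [0, 0, 0, 11]
Step 9 ('16'): [0, 0, 0, 11, 16]
Step 10 ('add'): [0, 0, 0, 27]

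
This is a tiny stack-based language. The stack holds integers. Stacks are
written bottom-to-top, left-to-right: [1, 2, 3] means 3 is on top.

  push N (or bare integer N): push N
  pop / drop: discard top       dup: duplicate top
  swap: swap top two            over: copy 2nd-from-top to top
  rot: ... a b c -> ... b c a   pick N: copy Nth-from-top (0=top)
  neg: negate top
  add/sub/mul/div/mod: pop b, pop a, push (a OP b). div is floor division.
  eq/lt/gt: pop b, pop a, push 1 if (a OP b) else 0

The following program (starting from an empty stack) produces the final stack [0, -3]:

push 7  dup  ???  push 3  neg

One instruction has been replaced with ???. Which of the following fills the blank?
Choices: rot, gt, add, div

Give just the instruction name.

Answer: gt

Derivation:
Stack before ???: [7, 7]
Stack after ???:  [0]
Checking each choice:
  rot: stack underflow (need 3, have 2)
  gt: MATCH
  add: produces [14, -3]
  div: produces [1, -3]


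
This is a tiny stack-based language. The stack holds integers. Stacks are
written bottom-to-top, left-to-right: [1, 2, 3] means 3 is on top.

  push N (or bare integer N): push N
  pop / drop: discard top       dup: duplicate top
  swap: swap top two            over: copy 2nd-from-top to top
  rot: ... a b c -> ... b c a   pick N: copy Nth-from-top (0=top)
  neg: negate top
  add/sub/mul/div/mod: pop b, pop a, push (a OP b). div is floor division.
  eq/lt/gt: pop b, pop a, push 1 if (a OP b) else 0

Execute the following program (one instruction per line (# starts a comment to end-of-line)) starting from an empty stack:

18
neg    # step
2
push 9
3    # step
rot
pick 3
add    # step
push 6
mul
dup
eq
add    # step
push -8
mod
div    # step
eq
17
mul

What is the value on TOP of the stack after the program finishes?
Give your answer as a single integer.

After 'push 18': [18]
After 'neg': [-18]
After 'push 2': [-18, 2]
After 'push 9': [-18, 2, 9]
After 'push 3': [-18, 2, 9, 3]
After 'rot': [-18, 9, 3, 2]
After 'pick 3': [-18, 9, 3, 2, -18]
After 'add': [-18, 9, 3, -16]
After 'push 6': [-18, 9, 3, -16, 6]
After 'mul': [-18, 9, 3, -96]
After 'dup': [-18, 9, 3, -96, -96]
After 'eq': [-18, 9, 3, 1]
After 'add': [-18, 9, 4]
After 'push -8': [-18, 9, 4, -8]
After 'mod': [-18, 9, -4]
After 'div': [-18, -3]
After 'eq': [0]
After 'push 17': [0, 17]
After 'mul': [0]

Answer: 0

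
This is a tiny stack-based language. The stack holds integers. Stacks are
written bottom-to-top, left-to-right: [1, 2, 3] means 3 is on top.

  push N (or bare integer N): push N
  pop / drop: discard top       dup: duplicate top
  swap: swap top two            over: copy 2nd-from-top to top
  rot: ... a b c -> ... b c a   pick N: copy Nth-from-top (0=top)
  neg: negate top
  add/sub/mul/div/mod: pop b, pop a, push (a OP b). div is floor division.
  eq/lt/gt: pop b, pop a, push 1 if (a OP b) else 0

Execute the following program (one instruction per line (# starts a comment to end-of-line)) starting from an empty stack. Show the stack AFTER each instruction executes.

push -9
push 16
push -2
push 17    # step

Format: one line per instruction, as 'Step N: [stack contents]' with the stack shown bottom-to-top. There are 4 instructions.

Step 1: [-9]
Step 2: [-9, 16]
Step 3: [-9, 16, -2]
Step 4: [-9, 16, -2, 17]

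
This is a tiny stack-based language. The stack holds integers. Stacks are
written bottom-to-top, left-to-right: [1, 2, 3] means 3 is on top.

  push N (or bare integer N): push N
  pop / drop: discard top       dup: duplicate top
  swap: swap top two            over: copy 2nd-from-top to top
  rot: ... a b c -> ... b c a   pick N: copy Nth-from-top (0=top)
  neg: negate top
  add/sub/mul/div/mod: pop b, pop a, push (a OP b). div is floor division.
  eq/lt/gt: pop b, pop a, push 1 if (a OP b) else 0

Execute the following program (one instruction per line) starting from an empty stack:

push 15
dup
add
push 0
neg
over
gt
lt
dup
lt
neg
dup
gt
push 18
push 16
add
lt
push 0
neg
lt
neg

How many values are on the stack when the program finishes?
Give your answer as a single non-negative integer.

Answer: 1

Derivation:
After 'push 15': stack = [15] (depth 1)
After 'dup': stack = [15, 15] (depth 2)
After 'add': stack = [30] (depth 1)
After 'push 0': stack = [30, 0] (depth 2)
After 'neg': stack = [30, 0] (depth 2)
After 'over': stack = [30, 0, 30] (depth 3)
After 'gt': stack = [30, 0] (depth 2)
After 'lt': stack = [0] (depth 1)
After 'dup': stack = [0, 0] (depth 2)
After 'lt': stack = [0] (depth 1)
  ...
After 'dup': stack = [0, 0] (depth 2)
After 'gt': stack = [0] (depth 1)
After 'push 18': stack = [0, 18] (depth 2)
After 'push 16': stack = [0, 18, 16] (depth 3)
After 'add': stack = [0, 34] (depth 2)
After 'lt': stack = [1] (depth 1)
After 'push 0': stack = [1, 0] (depth 2)
After 'neg': stack = [1, 0] (depth 2)
After 'lt': stack = [0] (depth 1)
After 'neg': stack = [0] (depth 1)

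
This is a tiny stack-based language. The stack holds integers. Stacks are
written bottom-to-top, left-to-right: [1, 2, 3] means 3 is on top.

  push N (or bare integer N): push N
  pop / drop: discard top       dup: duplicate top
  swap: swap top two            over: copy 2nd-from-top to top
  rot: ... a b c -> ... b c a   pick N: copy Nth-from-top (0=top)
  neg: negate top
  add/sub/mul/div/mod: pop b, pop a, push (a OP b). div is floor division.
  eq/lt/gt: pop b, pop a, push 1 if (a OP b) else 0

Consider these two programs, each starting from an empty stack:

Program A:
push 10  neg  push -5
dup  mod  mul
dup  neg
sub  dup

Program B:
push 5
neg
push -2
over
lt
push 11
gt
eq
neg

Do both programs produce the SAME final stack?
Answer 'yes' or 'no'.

Program A trace:
  After 'push 10': [10]
  After 'neg': [-10]
  After 'push -5': [-10, -5]
  After 'dup': [-10, -5, -5]
  After 'mod': [-10, 0]
  After 'mul': [0]
  After 'dup': [0, 0]
  After 'neg': [0, 0]
  After 'sub': [0]
  After 'dup': [0, 0]
Program A final stack: [0, 0]

Program B trace:
  After 'push 5': [5]
  After 'neg': [-5]
  After 'push -2': [-5, -2]
  After 'over': [-5, -2, -5]
  After 'lt': [-5, 0]
  After 'push 11': [-5, 0, 11]
  After 'gt': [-5, 0]
  After 'eq': [0]
  After 'neg': [0]
Program B final stack: [0]
Same: no

Answer: no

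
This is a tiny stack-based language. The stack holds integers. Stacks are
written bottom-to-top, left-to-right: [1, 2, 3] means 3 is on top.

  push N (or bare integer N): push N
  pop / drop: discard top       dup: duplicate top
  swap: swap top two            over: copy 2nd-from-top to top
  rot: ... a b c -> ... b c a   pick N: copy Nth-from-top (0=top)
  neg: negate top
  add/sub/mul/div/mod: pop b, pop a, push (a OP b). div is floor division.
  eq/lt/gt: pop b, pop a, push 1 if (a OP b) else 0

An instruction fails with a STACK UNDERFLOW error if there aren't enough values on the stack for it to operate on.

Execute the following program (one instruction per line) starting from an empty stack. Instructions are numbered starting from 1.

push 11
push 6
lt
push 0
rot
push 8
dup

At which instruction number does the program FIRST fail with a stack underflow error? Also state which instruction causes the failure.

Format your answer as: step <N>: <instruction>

Answer: step 5: rot

Derivation:
Step 1 ('push 11'): stack = [11], depth = 1
Step 2 ('push 6'): stack = [11, 6], depth = 2
Step 3 ('lt'): stack = [0], depth = 1
Step 4 ('push 0'): stack = [0, 0], depth = 2
Step 5 ('rot'): needs 3 value(s) but depth is 2 — STACK UNDERFLOW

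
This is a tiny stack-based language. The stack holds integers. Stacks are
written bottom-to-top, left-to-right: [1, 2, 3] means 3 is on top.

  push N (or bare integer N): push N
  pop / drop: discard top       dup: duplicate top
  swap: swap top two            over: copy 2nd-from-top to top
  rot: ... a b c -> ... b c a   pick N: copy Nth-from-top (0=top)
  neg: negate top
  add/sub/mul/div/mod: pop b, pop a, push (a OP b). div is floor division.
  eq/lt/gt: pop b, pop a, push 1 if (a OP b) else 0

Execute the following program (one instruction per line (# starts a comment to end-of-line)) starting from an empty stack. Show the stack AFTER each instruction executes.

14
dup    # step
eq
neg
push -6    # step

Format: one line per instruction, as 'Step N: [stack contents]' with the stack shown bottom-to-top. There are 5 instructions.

Step 1: [14]
Step 2: [14, 14]
Step 3: [1]
Step 4: [-1]
Step 5: [-1, -6]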